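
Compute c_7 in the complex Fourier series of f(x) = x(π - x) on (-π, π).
Compute the real Fourier coefficients first: a_7 = 4/49, b_7 = 2·π/7.
Then c_7 = (a_7 − i·b_7)/2 = 2/49 - i·π/7.

Final answer: 2/49 - i·π/7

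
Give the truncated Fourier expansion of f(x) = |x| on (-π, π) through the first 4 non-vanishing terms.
-4·cos(x)/π - 4·cos(3·x)/(9·π) - 4·cos(5·x)/(25·π) + π/2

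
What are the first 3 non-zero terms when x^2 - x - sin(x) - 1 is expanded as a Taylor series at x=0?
x^2 - 2·x - 1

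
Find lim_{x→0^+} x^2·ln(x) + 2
The product is a 0·∞ indeterminate form at x → 0⁺.
Rewrite the product as ln(x) / x^(-2) and apply L'Hôpital, or use the standard hierarchy x^(-2) ≫ |ln x| as x → 0⁺.
The indeterminate product → 0, so the limit = 2.

Final answer: 2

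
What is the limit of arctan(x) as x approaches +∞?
Evaluate the dominant behaviour as x → +∞; each term tends to a finite value or vanishes.
Limit = π/2.

Final answer: π/2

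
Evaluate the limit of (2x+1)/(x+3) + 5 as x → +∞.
Evaluate the dominant behaviour as x → +∞; each term tends to a finite value or vanishes.
Limit = 7.

Final answer: 7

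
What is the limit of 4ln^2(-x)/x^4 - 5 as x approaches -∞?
The quotient is an ∞/∞ indeterminate form as x → -∞.
Compare growth rates of the dominant terms (exponentials ≫ polynomials ≫ logarithms), or apply L'Hôpital's rule; the quotient → 0.
Adding the constant: 0 - 5 = -5. Limit = -5.

Final answer: -5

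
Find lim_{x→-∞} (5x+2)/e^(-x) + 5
The quotient is an ∞/∞ indeterminate form as x → -∞.
Compare growth rates of the dominant terms (exponentials ≫ polynomials ≫ logarithms), or apply L'Hôpital's rule; the quotient → 0.
Adding the constant: 0 + 5 = 5. Limit = 5.

Final answer: 5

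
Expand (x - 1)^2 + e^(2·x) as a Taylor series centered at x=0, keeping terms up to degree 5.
4·x^5/15 + 2·x^4/3 + 4·x^3/3 + 3·x^2 + 2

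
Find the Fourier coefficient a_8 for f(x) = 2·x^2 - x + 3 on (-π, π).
a_8 = (1/π) ∫_{-π}^{π} f(x)·cos(8x) dx.
Evaluate the integral (use parity and integration by parts as needed): a_8 = 1/8.

Final answer: 1/8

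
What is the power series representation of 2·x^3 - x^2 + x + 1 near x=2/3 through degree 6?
49/27 + 7·(x - 2/3)/3 + 3·(x - 2/3)^2 + 2·(x - 2/3)^3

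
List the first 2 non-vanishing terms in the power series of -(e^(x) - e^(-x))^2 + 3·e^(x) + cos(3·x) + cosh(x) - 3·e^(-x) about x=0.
6·x + 2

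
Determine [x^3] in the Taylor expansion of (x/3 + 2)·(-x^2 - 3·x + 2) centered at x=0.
Expand to order 3: (x/3 + 2)·(-x^2 - 3·x + 2) = -x^3/3 - 3·x^2 - 16·x/3 + 4 + O(x^4).
The coefficient of x^3 is -1/3.

Final answer: -1/3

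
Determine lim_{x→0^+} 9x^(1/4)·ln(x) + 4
The product is a 0·∞ indeterminate form at x → 0⁺.
Rewrite the product as 9·ln(x) / x^(-1/4) and apply L'Hôpital, or use the standard hierarchy x^(-1/4) ≫ |ln x| as x → 0⁺.
The indeterminate product → 0, so the limit = 4.

Final answer: 4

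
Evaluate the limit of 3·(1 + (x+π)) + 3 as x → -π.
Direct substitution at x = -π gives 6.

Final answer: 6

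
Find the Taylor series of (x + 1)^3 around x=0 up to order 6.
x^3 + 3·x^2 + 3·x + 1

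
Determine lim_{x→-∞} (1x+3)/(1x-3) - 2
Evaluate the dominant behaviour as x → -∞; each term tends to a finite value or vanishes.
Limit = -1.

Final answer: -1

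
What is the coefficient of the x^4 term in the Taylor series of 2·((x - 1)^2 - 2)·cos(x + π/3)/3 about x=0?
Expand to order 4: 2·((x - 1)^2 - 2)·cos(x + π/3)/3 = x^4·(-√(3)/9 - 13/72) + x^3·(1/3 - 7·√(3)/18) + x^2·(1/2 + 2·√(3)/3) + x·(-2/3 + √(3)/3) - 1/3 + O(x^5).
The coefficient of x^4 is -√(3)/9 - 13/72.

Final answer: -√(3)/9 - 13/72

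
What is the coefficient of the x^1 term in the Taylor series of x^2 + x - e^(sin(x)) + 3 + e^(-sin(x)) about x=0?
Expand to order 1: x^2 + x - e^(sin(x)) + 3 + e^(-sin(x)) = 3 - x + O(x^2).
The coefficient of x^1 is -1.

Final answer: -1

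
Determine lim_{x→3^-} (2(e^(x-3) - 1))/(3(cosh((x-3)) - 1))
Both numerator and denominator → 0 as x → 3^-; this is a 0/0 indeterminate form.
Expand each to leading order near x = 3: numerator ~ 2·(x - 3), denominator ~ 3·(x - 3)^2/2.
The limit of the ratio is -∞.

Final answer: -∞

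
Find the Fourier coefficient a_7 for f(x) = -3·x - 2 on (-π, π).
a_7 = (1/π) ∫_{-π}^{π} f(x)·cos(7x) dx.
Evaluate the integral (use parity and integration by parts as needed): a_7 = 0.

Final answer: 0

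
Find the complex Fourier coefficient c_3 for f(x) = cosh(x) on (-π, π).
Compute the real Fourier coefficients first: a_3 = -sinh(π)/(5·π), b_3 = 0.
Then c_3 = (a_3 − i·b_3)/2 = -sinh(π)/(10·π).

Final answer: -sinh(π)/(10·π)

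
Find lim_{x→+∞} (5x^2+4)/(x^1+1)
This is an ∞/∞ indeterminate form as x → +∞.
Divide numerator and denominator by x^2 and let the lower-order terms vanish; the numerator's degree 2 exceeds the denominator's degree 1, so the quotient diverges.
Limit = ∞.

Final answer: ∞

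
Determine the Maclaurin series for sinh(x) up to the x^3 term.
x^3/6 + x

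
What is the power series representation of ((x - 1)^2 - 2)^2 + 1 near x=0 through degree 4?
x^4 - 4·x^3 + 2·x^2 + 4·x + 2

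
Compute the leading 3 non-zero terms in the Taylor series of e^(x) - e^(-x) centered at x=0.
x^5/60 + x^3/3 + 2·x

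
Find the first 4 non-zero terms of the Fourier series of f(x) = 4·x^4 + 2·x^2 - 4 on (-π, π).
(184 - 32·π^2)·cos(x) + (-10 + 8·π^2)·cos(2·x) + (40/27 - 32·π^2/9)·cos(3·x) - 4 + 2·π^2/3 + 4·π^4/5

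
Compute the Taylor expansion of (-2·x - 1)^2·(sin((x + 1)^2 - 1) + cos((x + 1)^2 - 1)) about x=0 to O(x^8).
919·x^7/105 - 317·x^6/90 - 301·x^5/15 - 115·x^4/6 + 2·x^3/3 + 11·x^2 + 6·x + 1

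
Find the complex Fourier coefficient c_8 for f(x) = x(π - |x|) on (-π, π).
Compute the real Fourier coefficients first: a_8 = 0, b_8 = 0.
Then c_8 = (a_8 − i·b_8)/2 = 0.

Final answer: 0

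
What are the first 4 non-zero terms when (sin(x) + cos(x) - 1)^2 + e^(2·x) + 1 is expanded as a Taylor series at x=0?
x^3/3 + 3·x^2 + 2·x + 2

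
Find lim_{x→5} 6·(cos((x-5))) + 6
Direct substitution at x = 5 gives 12.

Final answer: 12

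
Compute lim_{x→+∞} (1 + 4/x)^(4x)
As x → +∞: write (1 + 4/x)^(4x) = ((1 + 4/x)^x)^4 → (e^4)^4 = e^16.
Limit = e^(16).

Final answer: e^(16)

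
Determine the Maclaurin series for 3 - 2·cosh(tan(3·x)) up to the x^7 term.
-14337·x^6/40 - 243·x^4/4 - 9·x^2 + 1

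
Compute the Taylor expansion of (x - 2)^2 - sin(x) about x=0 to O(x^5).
x^3/6 + x^2 - 5·x + 4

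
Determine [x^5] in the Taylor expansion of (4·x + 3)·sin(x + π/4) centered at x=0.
Expand to order 5: (4·x + 3)·sin(x + π/4) = 23·√(2)·x^5/240 - 13·√(2)·x^4/48 - 5·√(2)·x^3/4 + 5·√(2)·x^2/4 + 7·√(2)·x/2 + 3·√(2)/2 + O(x^6).
The coefficient of x^5 is 23·√(2)/240.

Final answer: 23·√(2)/240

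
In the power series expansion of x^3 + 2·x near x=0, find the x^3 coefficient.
Expand to order 3: x^3 + 2·x = x^3 + 2·x + O(x^4).
The coefficient of x^3 is 1.

Final answer: 1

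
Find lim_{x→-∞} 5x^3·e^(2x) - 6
The product is a 0·∞ indeterminate form at x → -∞.
Rewrite the product as 5x^3 / e^(-2x) (an ∞/∞ form) and apply L'Hôpital, or use the standard hierarchy e^(2|x|) ≫ |x^3| as x → -∞.
The indeterminate product → 0, so the limit = -6.

Final answer: -6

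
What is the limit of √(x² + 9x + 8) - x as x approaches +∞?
As x → +∞: multiply by the conjugate to get (9x+8)/(√(x²+9x+8)+x); the denominator ~ 2x, so the limit is 9/2.
Limit = 9/2.

Final answer: 9/2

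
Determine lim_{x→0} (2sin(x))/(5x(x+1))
Both numerator and denominator → 0 as x → 0; this is a 0/0 indeterminate form.
Expand each to leading order near x = 0: numerator ~ 2·x, denominator ~ 5·x.
The limit of the ratio is 2/5.

Final answer: 2/5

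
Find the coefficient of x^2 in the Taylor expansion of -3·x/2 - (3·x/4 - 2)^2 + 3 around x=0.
Expand to order 2: -3·x/2 - (3·x/4 - 2)^2 + 3 = -9·x^2/16 + 3·x/2 - 1 + O(x^3).
The coefficient of x^2 is -9/16.

Final answer: -9/16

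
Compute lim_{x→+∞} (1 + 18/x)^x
As x → +∞: this is the defining limit (1 + 18/x)^x → e^18.
Limit = e^(18).

Final answer: e^(18)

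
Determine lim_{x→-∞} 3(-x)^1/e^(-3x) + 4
The quotient is an ∞/∞ indeterminate form as x → -∞.
Compare growth rates of the dominant terms (exponentials ≫ polynomials ≫ logarithms), or apply L'Hôpital's rule; the quotient → 0.
Adding the constant: 0 + 4 = 4. Limit = 4.

Final answer: 4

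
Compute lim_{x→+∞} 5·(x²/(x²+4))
Evaluate the dominant behaviour as x → +∞; each term tends to a finite value or vanishes.
Limit = 5.

Final answer: 5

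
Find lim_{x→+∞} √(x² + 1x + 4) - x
This is an ∞ − ∞ indeterminate form.
Multiply and divide by the conjugate √(x²+1x + 4) + x; the x² terms cancel, leaving (1x + 4)/(√(x²+1x + 4)+x) → 1/2.
Limit = 1/2.

Final answer: 1/2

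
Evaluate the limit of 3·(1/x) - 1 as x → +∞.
Evaluate the dominant behaviour as x → +∞; each term tends to a finite value or vanishes.
Limit = -1.

Final answer: -1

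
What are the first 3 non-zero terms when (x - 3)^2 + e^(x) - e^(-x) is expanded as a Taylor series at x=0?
x^2 - 4·x + 9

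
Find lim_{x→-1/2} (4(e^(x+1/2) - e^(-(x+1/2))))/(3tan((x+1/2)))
Both numerator and denominator → 0 as x → -1/2; this is a 0/0 indeterminate form.
Expand each to leading order near x = -1/2: numerator ~ 8·(x + 1/2), denominator ~ 3·(x + 1/2).
The limit of the ratio is 8/3.

Final answer: 8/3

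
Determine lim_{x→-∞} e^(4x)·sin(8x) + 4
Evaluate the dominant behaviour as x → -∞; each term tends to a finite value or vanishes.
Limit = 4.

Final answer: 4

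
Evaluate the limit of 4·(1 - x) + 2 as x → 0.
Direct substitution at x = 0 gives 6.

Final answer: 6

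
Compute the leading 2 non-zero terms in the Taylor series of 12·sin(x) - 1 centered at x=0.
12·x - 1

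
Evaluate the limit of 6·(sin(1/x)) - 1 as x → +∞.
Evaluate the dominant behaviour as x → +∞; each term tends to a finite value or vanishes.
Limit = -1.

Final answer: -1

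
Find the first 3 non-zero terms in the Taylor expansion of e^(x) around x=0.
x^2/2 + x + 1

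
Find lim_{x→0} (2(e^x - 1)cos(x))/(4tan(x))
Both numerator and denominator → 0 as x → 0; this is a 0/0 indeterminate form.
Expand each to leading order near x = 0: numerator ~ 2·x, denominator ~ 4·x.
The limit of the ratio is 1/2.

Final answer: 1/2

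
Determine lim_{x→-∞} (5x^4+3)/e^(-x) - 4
The quotient is an ∞/∞ indeterminate form as x → -∞.
Compare growth rates of the dominant terms (exponentials ≫ polynomials ≫ logarithms), or apply L'Hôpital's rule; the quotient → 0.
Adding the constant: 0 - 4 = -4. Limit = -4.

Final answer: -4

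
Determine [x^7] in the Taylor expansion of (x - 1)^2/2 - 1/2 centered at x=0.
Expand to order 7: (x - 1)^2/2 - 1/2 = x^2/2 - x + O(x^8).
The coefficient of x^7 is 0.

Final answer: 0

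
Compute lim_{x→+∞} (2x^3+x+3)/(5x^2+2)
This is an ∞/∞ indeterminate form as x → +∞.
Divide numerator and denominator by x^3 and let the lower-order terms vanish; the numerator's degree 3 exceeds the denominator's degree 2, so the quotient diverges.
Limit = ∞.

Final answer: ∞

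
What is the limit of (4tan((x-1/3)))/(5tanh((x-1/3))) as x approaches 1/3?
Both numerator and denominator → 0 as x → 1/3; this is a 0/0 indeterminate form.
Expand each to leading order near x = 1/3: numerator ~ 4·(x - 1/3), denominator ~ 5·(x - 1/3).
The limit of the ratio is 4/5.

Final answer: 4/5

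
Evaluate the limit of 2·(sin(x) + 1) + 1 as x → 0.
Direct substitution at x = 0 gives 3.

Final answer: 3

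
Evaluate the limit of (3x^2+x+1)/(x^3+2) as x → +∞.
This is an ∞/∞ indeterminate form as x → +∞.
Divide numerator and denominator by x^3 and let the lower-order terms vanish; the numerator's degree 2 is below the denominator's degree 3, so the quotient → 0.
Limit = 0.

Final answer: 0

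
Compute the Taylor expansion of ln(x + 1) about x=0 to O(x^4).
x^3/3 - x^2/2 + x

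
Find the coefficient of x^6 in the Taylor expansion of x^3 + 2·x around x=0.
Expand to order 6: x^3 + 2·x = x^3 + 2·x + O(x^7).
The coefficient of x^6 is 0.

Final answer: 0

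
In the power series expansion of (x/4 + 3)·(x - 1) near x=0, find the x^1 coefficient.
Expand to order 1: (x/4 + 3)·(x - 1) = 11·x/4 - 3 + O(x^2).
The coefficient of x^1 is 11/4.

Final answer: 11/4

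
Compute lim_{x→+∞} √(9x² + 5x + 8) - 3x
As x → +∞: multiply by the conjugate to get (5x+8)/(√(9x²+5x+8)+3x); the denominator ~ 6x, so the limit is 5/6.
Limit = 5/6.

Final answer: 5/6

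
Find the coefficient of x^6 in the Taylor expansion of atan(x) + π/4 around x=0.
Expand to order 6: atan(x) + π/4 = x^5/5 - x^3/3 + x + π/4 + O(x^7).
The coefficient of x^6 is 0.

Final answer: 0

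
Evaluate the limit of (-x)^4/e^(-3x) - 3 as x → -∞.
The quotient is an ∞/∞ indeterminate form as x → -∞.
Compare growth rates of the dominant terms (exponentials ≫ polynomials ≫ logarithms), or apply L'Hôpital's rule; the quotient → 0.
Adding the constant: 0 - 3 = -3. Limit = -3.

Final answer: -3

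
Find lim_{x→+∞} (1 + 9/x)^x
As x → +∞: this is the defining limit (1 + 9/x)^x → e^9.
Limit = e^(9).

Final answer: e^(9)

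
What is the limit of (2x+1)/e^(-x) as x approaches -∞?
This is an ∞/∞ indeterminate form as x → -∞.
Compare growth rates of the dominant terms (exponentials ≫ polynomials ≫ logarithms), or apply L'Hôpital's rule; the quotient → 0.
Limit = 0.

Final answer: 0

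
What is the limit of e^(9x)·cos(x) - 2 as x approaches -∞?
Evaluate the dominant behaviour as x → -∞; each term tends to a finite value or vanishes.
Limit = -2.

Final answer: -2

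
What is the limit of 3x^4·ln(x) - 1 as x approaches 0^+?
The product is a 0·∞ indeterminate form at x → 0⁺.
Rewrite the product as 3·ln(x) / x^(-4) and apply L'Hôpital, or use the standard hierarchy x^(-4) ≫ |ln x| as x → 0⁺.
The indeterminate product → 0, so the limit = -1.

Final answer: -1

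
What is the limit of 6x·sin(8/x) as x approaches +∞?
As x → +∞: let u = 8/x → 0⁺; then 6·x·sin(8/x) = 6·8·sin(u)/u → 6·8·1 = 48.
Limit = 48.

Final answer: 48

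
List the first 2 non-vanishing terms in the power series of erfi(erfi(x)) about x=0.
x^3·(4/(3·π) + 16/(3·π^2)) + 4·x/π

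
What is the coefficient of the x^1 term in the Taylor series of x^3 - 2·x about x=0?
Expand to order 1: x^3 - 2·x = -2·x + O(x^2).
The coefficient of x^1 is -2.

Final answer: -2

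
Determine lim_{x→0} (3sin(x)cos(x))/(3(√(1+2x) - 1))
Both numerator and denominator → 0 as x → 0; this is a 0/0 indeterminate form.
Expand each to leading order near x = 0: numerator ~ 3·x, denominator ~ 3·x.
The limit of the ratio is 1.

Final answer: 1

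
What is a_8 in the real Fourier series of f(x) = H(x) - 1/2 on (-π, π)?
a_8 = (1/π) ∫_{-π}^{π} f(x)·cos(8x) dx.
Evaluate the integral (use parity and integration by parts as needed): a_8 = 0.

Final answer: 0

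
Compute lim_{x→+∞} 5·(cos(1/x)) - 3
Evaluate the dominant behaviour as x → +∞; each term tends to a finite value or vanishes.
Limit = 2.

Final answer: 2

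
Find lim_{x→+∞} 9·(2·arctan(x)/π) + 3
Evaluate the dominant behaviour as x → +∞; each term tends to a finite value or vanishes.
Limit = 12.

Final answer: 12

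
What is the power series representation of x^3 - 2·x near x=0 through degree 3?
x^3 - 2·x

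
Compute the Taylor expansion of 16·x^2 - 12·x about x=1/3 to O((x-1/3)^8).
-20/9 - 4·(x - 1/3)/3 + 16·(x - 1/3)^2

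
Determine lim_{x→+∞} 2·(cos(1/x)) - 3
Evaluate the dominant behaviour as x → +∞; each term tends to a finite value or vanishes.
Limit = -1.

Final answer: -1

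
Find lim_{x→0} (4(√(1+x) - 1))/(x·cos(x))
Both numerator and denominator → 0 as x → 0; this is a 0/0 indeterminate form.
Expand each to leading order near x = 0: numerator ~ 2·x, denominator ~ x.
The limit of the ratio is 2.

Final answer: 2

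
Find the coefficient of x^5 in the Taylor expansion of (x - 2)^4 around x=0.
Expand to order 5: (x - 2)^4 = x^4 - 8·x^3 + 24·x^2 - 32·x + 16 + O(x^6).
The coefficient of x^5 is 0.

Final answer: 0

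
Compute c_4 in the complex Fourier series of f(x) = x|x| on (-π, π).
Compute the real Fourier coefficients first: a_4 = 0, b_4 = -π/2.
Then c_4 = (a_4 − i·b_4)/2 = i·π/4.

Final answer: i·π/4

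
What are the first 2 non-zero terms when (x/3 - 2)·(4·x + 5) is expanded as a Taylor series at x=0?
-19·x/3 - 10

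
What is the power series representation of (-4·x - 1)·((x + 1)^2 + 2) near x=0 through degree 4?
-4·x^3 - 9·x^2 - 14·x - 3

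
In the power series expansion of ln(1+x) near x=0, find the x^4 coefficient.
Expand to order 4: ln(1+x) = -x^4/4 + x^3/3 - x^2/2 + x + O(x^5).
The coefficient of x^4 is -1/4.

Final answer: -1/4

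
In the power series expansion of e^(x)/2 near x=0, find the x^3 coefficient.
Expand to order 3: e^(x)/2 = x^3/12 + x^2/4 + x/2 + 1/2 + O(x^4).
The coefficient of x^3 is 1/12.

Final answer: 1/12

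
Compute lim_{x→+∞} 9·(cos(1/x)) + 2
Evaluate the dominant behaviour as x → +∞; each term tends to a finite value or vanishes.
Limit = 11.

Final answer: 11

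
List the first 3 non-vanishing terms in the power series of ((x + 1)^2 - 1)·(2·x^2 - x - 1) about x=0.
3·x^3 - 3·x^2 - 2·x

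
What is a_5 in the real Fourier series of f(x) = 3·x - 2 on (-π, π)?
a_5 = (1/π) ∫_{-π}^{π} f(x)·cos(5x) dx.
Evaluate the integral (use parity and integration by parts as needed): a_5 = 0.

Final answer: 0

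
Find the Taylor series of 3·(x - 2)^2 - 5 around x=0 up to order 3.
3·x^2 - 12·x + 7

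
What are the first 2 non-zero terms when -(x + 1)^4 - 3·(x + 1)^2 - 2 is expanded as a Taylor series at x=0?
-10·x - 6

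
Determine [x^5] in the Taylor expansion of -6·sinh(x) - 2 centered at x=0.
Expand to order 5: -6·sinh(x) - 2 = -x^5/20 - x^3 - 6·x - 2 + O(x^6).
The coefficient of x^5 is -1/20.

Final answer: -1/20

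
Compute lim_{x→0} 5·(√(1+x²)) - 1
Direct substitution at x = 0 gives 4.

Final answer: 4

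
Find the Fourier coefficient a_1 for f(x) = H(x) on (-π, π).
a_1 = (1/π) ∫_{-π}^{π} f(x)·cos(1x) dx.
Evaluate the integral (use parity and integration by parts as needed): a_1 = 0.

Final answer: 0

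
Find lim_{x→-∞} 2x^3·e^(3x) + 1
The product is a 0·∞ indeterminate form at x → -∞.
Rewrite the product as 2x^3 / e^(-3x) (an ∞/∞ form) and apply L'Hôpital, or use the standard hierarchy e^(3|x|) ≫ |x^3| as x → -∞.
The indeterminate product → 0, so the limit = 1.

Final answer: 1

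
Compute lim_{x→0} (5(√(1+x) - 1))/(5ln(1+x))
Both numerator and denominator → 0 as x → 0; this is a 0/0 indeterminate form.
Expand each to leading order near x = 0: numerator ~ 5·x/2, denominator ~ 5·x.
The limit of the ratio is 1/2.

Final answer: 1/2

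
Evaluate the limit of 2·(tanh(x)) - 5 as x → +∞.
Evaluate the dominant behaviour as x → +∞; each term tends to a finite value or vanishes.
Limit = -3.

Final answer: -3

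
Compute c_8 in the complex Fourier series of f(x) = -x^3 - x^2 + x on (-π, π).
Compute the real Fourier coefficients first: a_8 = -1/16, b_8 = -35/128 + π^2/4.
Then c_8 = (a_8 − i·b_8)/2 = -1/32 - i·π^2/8 + 35·i/256.

Final answer: -1/32 - i·π^2/8 + 35·i/256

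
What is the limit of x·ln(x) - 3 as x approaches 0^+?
The product is a 0·∞ indeterminate form at x → 0⁺.
Rewrite the product as ln(x) / x^(-1) and apply L'Hôpital, or use the standard hierarchy x^(-1) ≫ |ln x| as x → 0⁺.
The indeterminate product → 0, so the limit = -3.

Final answer: -3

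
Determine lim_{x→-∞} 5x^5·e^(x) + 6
The product is a 0·∞ indeterminate form at x → -∞.
Rewrite the product as 5x^5 / e^(-x) (an ∞/∞ form) and apply L'Hôpital, or use the standard hierarchy e^(|x|) ≫ |x^5| as x → -∞.
The indeterminate product → 0, so the limit = 6.

Final answer: 6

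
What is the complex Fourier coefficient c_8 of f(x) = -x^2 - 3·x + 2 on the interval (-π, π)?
Compute the real Fourier coefficients first: a_8 = -1/16, b_8 = 3/4.
Then c_8 = (a_8 − i·b_8)/2 = -1/32 - 3·i/8.

Final answer: -1/32 - 3·i/8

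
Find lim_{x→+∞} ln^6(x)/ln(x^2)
This is an ∞/∞ indeterminate form as x → +∞.
Write ln(x^2) = 2·ln(x), reducing the quotient to ln^5(x)/2 → ∞.
Limit = ∞.

Final answer: ∞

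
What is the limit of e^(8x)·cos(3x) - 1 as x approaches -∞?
Evaluate the dominant behaviour as x → -∞; each term tends to a finite value or vanishes.
Limit = -1.

Final answer: -1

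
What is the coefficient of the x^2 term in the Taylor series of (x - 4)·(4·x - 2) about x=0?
Expand to order 2: (x - 4)·(4·x - 2) = 4·x^2 - 18·x + 8 + O(x^3).
The coefficient of x^2 is 4.

Final answer: 4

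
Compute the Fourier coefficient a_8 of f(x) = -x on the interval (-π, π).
a_8 = (1/π) ∫_{-π}^{π} f(x)·cos(8x) dx.
Evaluate the integral (use parity and integration by parts as needed): a_8 = 0.

Final answer: 0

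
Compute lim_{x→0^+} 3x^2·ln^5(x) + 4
The product is a 0·∞ indeterminate form at x → 0⁺.
Rewrite the product as 3·ln^5(x) / x^(-2) and apply L'Hôpital, or use the standard hierarchy x^(-2) ≫ |ln x|^5 as x → 0⁺.
The indeterminate product → 0, so the limit = 4.

Final answer: 4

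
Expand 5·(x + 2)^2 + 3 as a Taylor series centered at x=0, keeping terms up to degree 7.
5·x^2 + 20·x + 23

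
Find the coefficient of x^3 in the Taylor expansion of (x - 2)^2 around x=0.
Expand to order 3: (x - 2)^2 = x^2 - 4·x + 4 + O(x^4).
The coefficient of x^3 is 0.

Final answer: 0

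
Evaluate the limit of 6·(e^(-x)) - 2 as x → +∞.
Evaluate the dominant behaviour as x → +∞; each term tends to a finite value or vanishes.
Limit = -2.

Final answer: -2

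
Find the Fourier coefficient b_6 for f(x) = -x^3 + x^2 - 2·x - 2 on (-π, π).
b_6 = (1/π) ∫_{-π}^{π} f(x)·sin(6x) dx.
Evaluate the integral (use parity and integration by parts as needed): b_6 = 11/18 + π^2/3.

Final answer: 11/18 + π^2/3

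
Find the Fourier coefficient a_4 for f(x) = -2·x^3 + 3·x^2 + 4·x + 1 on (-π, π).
a_4 = (1/π) ∫_{-π}^{π} f(x)·cos(4x) dx.
Evaluate the integral (use parity and integration by parts as needed): a_4 = 3/4.

Final answer: 3/4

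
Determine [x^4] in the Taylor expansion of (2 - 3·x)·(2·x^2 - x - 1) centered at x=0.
Expand to order 4: (2 - 3·x)·(2·x^2 - x - 1) = -6·x^3 + 7·x^2 + x - 2 + O(x^5).
The coefficient of x^4 is 0.

Final answer: 0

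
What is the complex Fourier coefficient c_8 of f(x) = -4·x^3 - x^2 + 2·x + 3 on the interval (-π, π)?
Compute the real Fourier coefficients first: a_8 = -1/16, b_8 = -19/32 + π^2.
Then c_8 = (a_8 − i·b_8)/2 = -1/32 - i·π^2/2 + 19·i/64.

Final answer: -1/32 - i·π^2/2 + 19·i/64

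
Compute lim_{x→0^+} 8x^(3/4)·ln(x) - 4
The product is a 0·∞ indeterminate form at x → 0⁺.
Rewrite the product as 8·ln(x) / x^(-3/4) and apply L'Hôpital, or use the standard hierarchy x^(-3/4) ≫ |ln x| as x → 0⁺.
The indeterminate product → 0, so the limit = -4.

Final answer: -4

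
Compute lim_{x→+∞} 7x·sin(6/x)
As x → +∞: let u = 6/x → 0⁺; then 7·x·sin(6/x) = 7·6·sin(u)/u → 7·6·1 = 42.
Limit = 42.

Final answer: 42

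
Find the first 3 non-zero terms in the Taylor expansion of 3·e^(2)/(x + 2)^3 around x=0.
9·x^2·e^(2)/16 - 9·x·e^(2)/16 + 3·e^(2)/8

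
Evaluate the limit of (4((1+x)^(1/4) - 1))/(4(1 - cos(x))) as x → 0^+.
Both numerator and denominator → 0 as x → 0^+; this is a 0/0 indeterminate form.
Expand each to leading order near x = 0: numerator ~ x, denominator ~ 2·x^2.
The limit of the ratio is ∞.

Final answer: ∞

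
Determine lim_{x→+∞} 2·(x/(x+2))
Evaluate the dominant behaviour as x → +∞; each term tends to a finite value or vanishes.
Limit = 2.

Final answer: 2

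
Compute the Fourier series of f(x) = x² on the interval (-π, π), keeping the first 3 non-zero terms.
-4·cos(x) + cos(2·x) + π^2/3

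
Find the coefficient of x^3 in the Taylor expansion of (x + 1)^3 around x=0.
Expand to order 3: (x + 1)^3 = x^3 + 3·x^2 + 3·x + 1 + O(x^4).
The coefficient of x^3 is 1.

Final answer: 1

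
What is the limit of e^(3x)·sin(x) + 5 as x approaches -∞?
Evaluate the dominant behaviour as x → -∞; each term tends to a finite value or vanishes.
Limit = 5.

Final answer: 5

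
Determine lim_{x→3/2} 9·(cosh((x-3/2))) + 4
Direct substitution at x = 3/2 gives 13.

Final answer: 13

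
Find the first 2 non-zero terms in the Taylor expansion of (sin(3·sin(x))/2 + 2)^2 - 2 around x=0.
6·x + 2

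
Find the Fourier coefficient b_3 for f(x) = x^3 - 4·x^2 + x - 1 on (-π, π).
b_3 = (1/π) ∫_{-π}^{π} f(x)·sin(3x) dx.
Evaluate the integral (use parity and integration by parts as needed): b_3 = 2/9 + 2·π^2/3.

Final answer: 2/9 + 2·π^2/3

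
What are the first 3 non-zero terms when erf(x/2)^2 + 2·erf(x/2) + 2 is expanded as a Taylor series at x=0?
x^2/π + 2·x/√(π) + 2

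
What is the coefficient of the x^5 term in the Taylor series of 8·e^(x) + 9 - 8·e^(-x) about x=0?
Expand to order 5: 8·e^(x) + 9 - 8·e^(-x) = 2·x^5/15 + 8·x^3/3 + 16·x + 9 + O(x^6).
The coefficient of x^5 is 2/15.

Final answer: 2/15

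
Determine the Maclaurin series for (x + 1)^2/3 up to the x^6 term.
x^2/3 + 2·x/3 + 1/3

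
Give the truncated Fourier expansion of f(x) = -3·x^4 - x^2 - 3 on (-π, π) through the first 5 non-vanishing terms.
(-140 + 24·π^2)·cos(x) + (8 - 6·π^2)·cos(2·x) + (-4/3 + 8·π^2/3)·cos(3·x) + (5/16 - 3·π^2/2)·cos(4·x) - 3·π^4/5 - π^2/3 - 3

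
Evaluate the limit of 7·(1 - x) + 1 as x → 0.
Direct substitution at x = 0 gives 8.

Final answer: 8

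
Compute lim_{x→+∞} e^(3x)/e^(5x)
This is an ∞/∞ indeterminate form as x → +∞.
Rewrite e^(3x)/e^(5x) = e^((3−5)x) = e^(-2x); the exponent coefficient is -2 < 0 so e^(-2x) → 0.
Limit = 0.

Final answer: 0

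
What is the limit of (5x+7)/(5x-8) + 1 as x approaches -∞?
Evaluate the dominant behaviour as x → -∞; each term tends to a finite value or vanishes.
Limit = 2.

Final answer: 2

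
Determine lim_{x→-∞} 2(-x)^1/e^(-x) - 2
The quotient is an ∞/∞ indeterminate form as x → -∞.
Compare growth rates of the dominant terms (exponentials ≫ polynomials ≫ logarithms), or apply L'Hôpital's rule; the quotient → 0.
Adding the constant: 0 - 2 = -2. Limit = -2.

Final answer: -2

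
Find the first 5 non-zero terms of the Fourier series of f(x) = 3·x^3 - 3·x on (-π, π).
(-42 + 6·π^2)·sin(x) + (15/2 - 3·π^2)·sin(2·x) + (-10/3 + 2·π^2)·sin(3·x) + (33/16 - 3·π^2/2)·sin(4·x) + (-186/125 + 6·π^2/5)·sin(5·x)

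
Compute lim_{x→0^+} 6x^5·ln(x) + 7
The product is a 0·∞ indeterminate form at x → 0⁺.
Rewrite the product as 6·ln(x) / x^(-5) and apply L'Hôpital, or use the standard hierarchy x^(-5) ≫ |ln x| as x → 0⁺.
The indeterminate product → 0, so the limit = 7.

Final answer: 7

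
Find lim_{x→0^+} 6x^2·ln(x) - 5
The product is a 0·∞ indeterminate form at x → 0⁺.
Rewrite the product as 6·ln(x) / x^(-2) and apply L'Hôpital, or use the standard hierarchy x^(-2) ≫ |ln x| as x → 0⁺.
The indeterminate product → 0, so the limit = -5.

Final answer: -5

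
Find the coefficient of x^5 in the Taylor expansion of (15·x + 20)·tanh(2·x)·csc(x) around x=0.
Expand to order 5: (15·x + 20)·tanh(2·x)·csc(x) = 695·x^5/12 + 695·x^4/9 - 35·x^3 - 140·x^2/3 + 30·x + 40 + O(x^6).
The coefficient of x^5 is 695/12.

Final answer: 695/12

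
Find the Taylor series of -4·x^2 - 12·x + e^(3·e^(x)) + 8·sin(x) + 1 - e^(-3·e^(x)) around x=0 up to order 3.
x^3·(-4/3 + e^(-3)/2 + 19·e^(3)/2) + x^2·(-4 - 3·e^(-3) + 6·e^(3)) + x·(-4 + 3·e^(-3) + 3·e^(3)) - e^(-3) + 1 + e^(3)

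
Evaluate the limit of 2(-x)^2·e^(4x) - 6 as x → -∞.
The product is a 0·∞ indeterminate form at x → -∞.
Rewrite the product as 2(-x)^2 / e^(-4x) (an ∞/∞ form) and apply L'Hôpital, or use the standard hierarchy e^(4|x|) ≫ |(-x)^2| as x → -∞.
The indeterminate product → 0, so the limit = -6.

Final answer: -6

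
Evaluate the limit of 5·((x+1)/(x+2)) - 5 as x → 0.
Direct substitution at x = 0 gives -5/2.

Final answer: -5/2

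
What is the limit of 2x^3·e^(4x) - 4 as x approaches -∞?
The product is a 0·∞ indeterminate form at x → -∞.
Rewrite the product as 2x^3 / e^(-4x) (an ∞/∞ form) and apply L'Hôpital, or use the standard hierarchy e^(4|x|) ≫ |x^3| as x → -∞.
The indeterminate product → 0, so the limit = -4.

Final answer: -4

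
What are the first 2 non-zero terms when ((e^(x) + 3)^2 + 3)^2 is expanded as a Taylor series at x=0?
304·x + 361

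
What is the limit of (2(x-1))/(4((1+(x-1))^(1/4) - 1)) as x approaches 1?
Both numerator and denominator → 0 as x → 1; this is a 0/0 indeterminate form.
Expand each to leading order near x = 1: numerator ~ 2·(x - 1), denominator ~ (x - 1).
The limit of the ratio is 2.

Final answer: 2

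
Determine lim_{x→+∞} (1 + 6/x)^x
As x → +∞: this is the defining limit (1 + 6/x)^x → e^6.
Limit = e^(6).

Final answer: e^(6)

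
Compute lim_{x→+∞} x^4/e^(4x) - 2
The quotient is an ∞/∞ indeterminate form as x → +∞.
The exponential denominator e^(4x) dominates the polynomial numerator (e^x ≫ x^4 as x → ∞), so the quotient → 0.
Adding the constant: 0 - 2 = -2. Limit = -2.

Final answer: -2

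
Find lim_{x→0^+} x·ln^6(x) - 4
The product is a 0·∞ indeterminate form at x → 0⁺.
Rewrite the product as ln^6(x) / x^(-1) and apply L'Hôpital, or use the standard hierarchy x^(-1) ≫ |ln x|^6 as x → 0⁺.
The indeterminate product → 0, so the limit = -4.

Final answer: -4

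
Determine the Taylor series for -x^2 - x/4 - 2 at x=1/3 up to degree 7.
-79/36 - 11·(x - 1/3)/12 - (x - 1/3)^2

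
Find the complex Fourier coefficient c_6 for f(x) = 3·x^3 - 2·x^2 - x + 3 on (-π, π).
Compute the real Fourier coefficients first: a_6 = -2/9, b_6 = 1/2 - π^2.
Then c_6 = (a_6 − i·b_6)/2 = -1/9 - i/4 + i·π^2/2.

Final answer: -1/9 - i/4 + i·π^2/2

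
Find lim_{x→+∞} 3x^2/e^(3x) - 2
The quotient is an ∞/∞ indeterminate form as x → +∞.
The exponential denominator e^(3x) dominates the polynomial numerator (e^x ≫ x^2 as x → ∞), so the quotient → 0.
Adding the constant: 0 - 2 = -2. Limit = -2.

Final answer: -2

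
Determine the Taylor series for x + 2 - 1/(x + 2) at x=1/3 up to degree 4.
40/21 + 58·(x - 1/3)/49 - 27·(x - 1/3)^2/343 + 81·(x - 1/3)^3/2401 - 243·(x - 1/3)^4/16807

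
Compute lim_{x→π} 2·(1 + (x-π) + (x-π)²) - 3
Direct substitution at x = π gives -1.

Final answer: -1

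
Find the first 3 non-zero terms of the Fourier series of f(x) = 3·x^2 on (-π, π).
-12·cos(x) + 3·cos(2·x) + π^2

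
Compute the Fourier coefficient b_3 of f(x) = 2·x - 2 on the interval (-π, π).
b_3 = (1/π) ∫_{-π}^{π} f(x)·sin(3x) dx.
Evaluate the integral (use parity and integration by parts as needed): b_3 = 4/3.

Final answer: 4/3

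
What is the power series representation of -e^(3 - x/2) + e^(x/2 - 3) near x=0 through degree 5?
x^5·(e^(-3)/3840 + e^(3)/3840) + x^4·(-e^(3)/384 + e^(-3)/384) + x^3·(e^(-3)/48 + e^(3)/48) + x^2·(-e^(3)/8 + e^(-3)/8) + x·(e^(-3)/2 + e^(3)/2) - e^(3) + e^(-3)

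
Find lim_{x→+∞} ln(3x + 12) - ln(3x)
This is an ∞ − ∞ indeterminate form.
Combine the logarithms: ln(3x+12) − ln(3x) = ln((3x+12)/(3x)) = ln(1 + 12/(3x)) → ln(1) = 0.
Limit = 0.

Final answer: 0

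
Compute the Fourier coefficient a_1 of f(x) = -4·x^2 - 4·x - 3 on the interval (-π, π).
a_1 = (1/π) ∫_{-π}^{π} f(x)·cos(1x) dx.
Evaluate the integral (use parity and integration by parts as needed): a_1 = 16.

Final answer: 16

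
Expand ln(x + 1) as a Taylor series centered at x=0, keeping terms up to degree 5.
x^5/5 - x^4/4 + x^3/3 - x^2/2 + x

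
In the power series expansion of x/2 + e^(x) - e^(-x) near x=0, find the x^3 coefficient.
Expand to order 3: x/2 + e^(x) - e^(-x) = x^3/3 + 5·x/2 + O(x^4).
The coefficient of x^3 is 1/3.

Final answer: 1/3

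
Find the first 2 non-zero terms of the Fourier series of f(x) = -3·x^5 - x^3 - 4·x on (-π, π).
(-716 - 6·π^4 + 118·π^2)·sin(x) + (-14·π^2 + 25 + 3·π^4)·sin(2·x)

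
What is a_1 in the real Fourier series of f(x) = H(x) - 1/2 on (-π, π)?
a_1 = (1/π) ∫_{-π}^{π} f(x)·cos(1x) dx.
Evaluate the integral (use parity and integration by parts as needed): a_1 = 0.

Final answer: 0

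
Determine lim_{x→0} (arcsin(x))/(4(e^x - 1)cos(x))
Both numerator and denominator → 0 as x → 0; this is a 0/0 indeterminate form.
Expand each to leading order near x = 0: numerator ~ x, denominator ~ 4·x.
The limit of the ratio is 1/4.

Final answer: 1/4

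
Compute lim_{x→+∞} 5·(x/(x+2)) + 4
Evaluate the dominant behaviour as x → +∞; each term tends to a finite value or vanishes.
Limit = 9.

Final answer: 9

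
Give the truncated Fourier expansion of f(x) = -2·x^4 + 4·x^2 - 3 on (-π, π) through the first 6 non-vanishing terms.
(-112 + 16·π^2)·cos(x) + (10 - 4·π^2)·cos(2·x) + (-80/27 + 16·π^2/9)·cos(3·x) + (11/8 - π^2)·cos(4·x) + (-496/625 + 16·π^2/25)·cos(5·x) - 2·π^4/5 - 3 + 4·π^2/3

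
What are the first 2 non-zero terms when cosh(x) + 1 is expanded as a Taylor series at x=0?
x^2/2 + 2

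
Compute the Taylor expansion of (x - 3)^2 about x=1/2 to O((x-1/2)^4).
25/4 - 5·(x - 1/2) + (x - 1/2)^2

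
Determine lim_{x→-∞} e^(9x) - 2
Evaluate the dominant behaviour as x → -∞; each term tends to a finite value or vanishes.
Limit = -2.

Final answer: -2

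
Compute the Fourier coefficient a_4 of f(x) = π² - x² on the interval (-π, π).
a_4 = (1/π) ∫_{-π}^{π} f(x)·cos(4x) dx.
Evaluate the integral (use parity and integration by parts as needed): a_4 = -1/4.

Final answer: -1/4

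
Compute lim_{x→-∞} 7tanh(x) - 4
Evaluate the dominant behaviour as x → -∞; each term tends to a finite value or vanishes.
Limit = -11.

Final answer: -11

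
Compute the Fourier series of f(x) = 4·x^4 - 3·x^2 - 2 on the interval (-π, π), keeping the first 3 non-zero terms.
(204 - 32·π^2)·cos(x) + (-15 + 8·π^2)·cos(2·x) - π^2 - 2 + 4·π^4/5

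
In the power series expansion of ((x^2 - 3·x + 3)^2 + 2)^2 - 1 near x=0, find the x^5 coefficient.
Expand to order 5: ((x^2 - 3·x + 3)^2 + 2)^2 - 1 = -216·x^5 + 463·x^4 - 672·x^3 + 654·x^2 - 396·x + 120 + O(x^6).
The coefficient of x^5 is -216.

Final answer: -216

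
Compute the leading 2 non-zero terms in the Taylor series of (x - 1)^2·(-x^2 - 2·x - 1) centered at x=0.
2·x^2 - 1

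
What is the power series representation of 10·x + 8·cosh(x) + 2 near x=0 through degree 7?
x^6/90 + x^4/3 + 4·x^2 + 10·x + 10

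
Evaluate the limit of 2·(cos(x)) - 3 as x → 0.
Direct substitution at x = 0 gives -1.

Final answer: -1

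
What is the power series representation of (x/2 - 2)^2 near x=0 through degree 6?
x^2/4 - 2·x + 4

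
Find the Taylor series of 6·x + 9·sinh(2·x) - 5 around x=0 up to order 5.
12·x^5/5 + 12·x^3 + 24·x - 5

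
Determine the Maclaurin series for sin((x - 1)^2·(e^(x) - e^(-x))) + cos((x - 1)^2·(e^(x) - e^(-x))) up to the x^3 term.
9·x^3 - 6·x^2 + 2·x + 1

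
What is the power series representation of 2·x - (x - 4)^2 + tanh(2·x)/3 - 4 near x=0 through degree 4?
-8·x^3/9 - x^2 + 32·x/3 - 20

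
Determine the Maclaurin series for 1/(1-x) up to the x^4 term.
x^4 + x^3 + x^2 + x + 1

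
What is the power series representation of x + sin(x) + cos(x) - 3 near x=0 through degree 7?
-x^7/5040 - x^6/720 + x^5/120 + x^4/24 - x^3/6 - x^2/2 + 2·x - 2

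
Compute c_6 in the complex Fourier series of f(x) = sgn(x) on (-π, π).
Compute the real Fourier coefficients first: a_6 = 0, b_6 = 0.
Then c_6 = (a_6 − i·b_6)/2 = 0.

Final answer: 0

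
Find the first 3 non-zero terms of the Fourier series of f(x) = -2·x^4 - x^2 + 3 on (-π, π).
(-92 + 16·π^2)·cos(x) + (5 - 4·π^2)·cos(2·x) - 2·π^4/5 - π^2/3 + 3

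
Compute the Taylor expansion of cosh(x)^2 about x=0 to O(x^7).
2·x^6/45 + x^4/3 + x^2 + 1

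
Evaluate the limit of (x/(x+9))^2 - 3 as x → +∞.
As x → +∞: x/(x+9) = 1/(1 + 9/x) → 1, and the 2nd power of a limit-1 base also → 1; with the additive constant, 1 - 3 = -2.
Limit = -2.

Final answer: -2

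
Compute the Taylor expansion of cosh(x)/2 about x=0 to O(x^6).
x^4/48 + x^2/4 + 1/2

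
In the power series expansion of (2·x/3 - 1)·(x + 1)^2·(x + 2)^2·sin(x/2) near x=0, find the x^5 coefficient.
Expand to order 5: (2·x/3 - 1)·(x + 1)^2·(x + 2)^2·sin(x/2) = 513·x^5/320 + 55·x^4/36 - 29·x^3/12 - 14·x^2/3 - 2·x + O(x^6).
The coefficient of x^5 is 513/320.

Final answer: 513/320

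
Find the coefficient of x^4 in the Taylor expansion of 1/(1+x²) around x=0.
Expand to order 4: 1/(1+x²) = x^4 - x^2 + 1 + O(x^5).
The coefficient of x^4 is 1.

Final answer: 1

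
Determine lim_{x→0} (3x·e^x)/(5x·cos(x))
Both numerator and denominator → 0 as x → 0; this is a 0/0 indeterminate form.
Expand each to leading order near x = 0: numerator ~ 3·x, denominator ~ 5·x.
The limit of the ratio is 3/5.

Final answer: 3/5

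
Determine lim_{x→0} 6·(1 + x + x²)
Direct substitution at x = 0 gives 6.

Final answer: 6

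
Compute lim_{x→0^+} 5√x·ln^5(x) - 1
The product is a 0·∞ indeterminate form at x → 0⁺.
Rewrite the product as 5·ln^5(x) / x^(-1/2) and apply L'Hôpital, or use the standard hierarchy x^(-1/2) ≫ |ln x|^5 as x → 0⁺.
The indeterminate product → 0, so the limit = -1.

Final answer: -1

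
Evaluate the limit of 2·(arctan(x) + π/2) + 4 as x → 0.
Direct substitution at x = 0 gives π + 4.

Final answer: π + 4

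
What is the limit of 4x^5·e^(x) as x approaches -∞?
This is a 0·∞ indeterminate form at x → -∞.
Rewrite the product as 4x^5 / e^(-x) (an ∞/∞ form) and apply L'Hôpital, or use the standard hierarchy e^(|x|) ≫ |x^5| as x → -∞.
The indeterminate product → 0, so the limit = 0.

Final answer: 0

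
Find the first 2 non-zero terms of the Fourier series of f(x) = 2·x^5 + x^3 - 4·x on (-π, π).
(-78·π^2 + 4·π^4 + 460)·sin(x) + (-2·π^4 - 19/2 + 9·π^2)·sin(2·x)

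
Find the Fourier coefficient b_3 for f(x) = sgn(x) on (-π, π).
b_3 = (1/π) ∫_{-π}^{π} f(x)·sin(3x) dx.
Evaluate the integral (use parity and integration by parts as needed): b_3 = 4/(3·π).

Final answer: 4/(3·π)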